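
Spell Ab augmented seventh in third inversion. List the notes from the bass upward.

G-flat A-flat C E

In root position, Ab augmented seventh is A-flat–C–E–G-flat.
Third inversion puts the seventh (G-flat) in the bass.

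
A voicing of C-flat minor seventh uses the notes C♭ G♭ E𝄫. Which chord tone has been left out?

B𝄫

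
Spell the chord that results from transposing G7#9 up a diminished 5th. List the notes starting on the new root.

Db, F, Ab, Cb, E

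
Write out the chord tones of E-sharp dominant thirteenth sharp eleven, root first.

E-sharp dominant thirteenth sharp eleven is a dominant thirteenth sharp eleven built on E-sharp.
E-sharp — root
G-double-sharp — major 3rd
B-sharp — perfect 5th
D-sharp — minor 7th
F-double-sharp — major 9th
A-double-sharp — augmented 11th
C-double-sharp — major 13th

E-sharp G-double-sharp B-sharp D-sharp F-double-sharp A-double-sharp C-double-sharp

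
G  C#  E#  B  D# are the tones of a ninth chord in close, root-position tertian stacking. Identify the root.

Stacking in thirds gives C# – E# – G – B – D#, so C# is the root — C# dominant ninth flat five.

C#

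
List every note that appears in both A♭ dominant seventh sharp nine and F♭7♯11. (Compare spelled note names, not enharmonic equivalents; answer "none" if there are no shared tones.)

A♭ dominant seventh sharp nine: Ab C Eb Gb B
F♭7♯11: Fb Ab Cb Ebb Bb
Common to both → Ab.

Ab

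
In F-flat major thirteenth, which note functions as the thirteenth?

F-flat major thirteenth is built on F-flat; its 13th is a major 13th above the root.
A sixth above F uses the letter D, and the major 13th above F-flat is D-flat.

D-flat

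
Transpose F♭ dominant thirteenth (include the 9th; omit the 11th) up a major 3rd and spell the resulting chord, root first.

A-flat, C, E-flat, G-flat, B-flat, F

F-flat up a major 3rd → A-flat. New chord: A-flat dominant thirteenth.
root → A-flat
3rd (major 3rd) → C
5th (perfect 5th) → E-flat
7th (minor 7th) → G-flat
9th (major 9th) → B-flat
13th (major 13th) → F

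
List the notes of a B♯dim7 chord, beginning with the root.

B♯, D♯, F♯, A

B♯dim7 is a diminished seventh built on B♯.
B♯ — root
D♯ — minor 3rd
F♯ — diminished 5th
A — diminished 7th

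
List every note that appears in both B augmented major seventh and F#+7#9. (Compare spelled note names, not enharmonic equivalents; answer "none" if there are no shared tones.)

A#

B augmented major seventh: B D# F## A#
F#+7#9: F# A# C## E G##
Common to both → A#.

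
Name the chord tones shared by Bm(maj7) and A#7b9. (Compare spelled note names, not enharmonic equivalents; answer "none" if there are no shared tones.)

Bm(maj7) = B, D, F♯, A♯.
A#7b9 = A♯, C𝄪, E♯, G♯, B.
Shared: B, A♯.

B – A♯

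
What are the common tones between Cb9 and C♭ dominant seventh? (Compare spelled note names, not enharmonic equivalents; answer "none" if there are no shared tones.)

Cb Eb Gb Bbb

Cb9 = Cb, Eb, Gb, Bbb, Db.
C♭ dominant seventh = Cb, Eb, Gb, Bbb.
Shared: Cb, Eb, Gb, Bbb.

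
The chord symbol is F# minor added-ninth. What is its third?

F# minor added-ninth is built on F-sharp; its 3rd is a minor 3rd above the root.
A third above F uses the letter A, and the minor 3rd above F-sharp is A.

A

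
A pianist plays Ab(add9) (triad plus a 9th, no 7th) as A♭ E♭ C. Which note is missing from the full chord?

B♭

Ab(add9) = A♭, C, E♭, B♭. The voicing lacks the 9th (major 9th), B♭.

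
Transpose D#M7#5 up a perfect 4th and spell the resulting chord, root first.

G# B# D## F##

A perfect 4th up from D# is G#, so the new chord is G# augmented major seventh.
G# — root
B# — major 3rd
D## — augmented 5th
F## — major 7th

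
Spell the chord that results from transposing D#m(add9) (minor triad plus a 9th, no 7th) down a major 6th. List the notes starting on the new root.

F# – A – C# – G#

A major 6th down from D# is F#, so the new chord is F# minor added-ninth.
root → F#
3rd (minor 3rd) → A
5th (perfect 5th) → C#
9th (major 9th) → G#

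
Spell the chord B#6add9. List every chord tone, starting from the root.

Root B#, quality six-nine:
root → B#
3rd (major 3rd) → D##
5th (perfect 5th) → F##
6th (major 6th) → G##
9th (major 9th) → C##

B# D## F## G## C##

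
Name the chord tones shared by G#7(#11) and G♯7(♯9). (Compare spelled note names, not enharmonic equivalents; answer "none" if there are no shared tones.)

G# – B# – D# – F#

G#7(#11) = G#, B#, D#, F#, C##.
G♯7(♯9) = G#, B#, D#, F#, A##.
Shared: G#, B#, D#, F#.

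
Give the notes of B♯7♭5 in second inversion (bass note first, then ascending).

F#  A#  B#  D##

B♯7♭5 = B#–D##–F#–A#; second inversion → fifth (F#) lowest.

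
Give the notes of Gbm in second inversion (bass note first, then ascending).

In root position, Gbm is G♭–B𝄫–D♭.
Second inversion puts the fifth (D♭) in the bass.

D♭, G♭, B𝄫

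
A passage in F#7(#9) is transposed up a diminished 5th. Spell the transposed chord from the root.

C  E  G  Bb  D#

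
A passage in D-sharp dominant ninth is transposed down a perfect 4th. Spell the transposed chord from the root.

A-sharp, C-double-sharp, E-sharp, G-sharp, B-sharp

A perfect 4th down from D-sharp is A-sharp, so the new chord is A-sharp dominant ninth.
A-sharp — root
C-double-sharp — major 3rd
E-sharp — perfect 5th
G-sharp — minor 7th
B-sharp — major 9th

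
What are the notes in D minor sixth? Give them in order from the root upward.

Root D, quality minor sixth:
D — root
F — minor 3rd
A — perfect 5th
B — major 6th

D  F  A  B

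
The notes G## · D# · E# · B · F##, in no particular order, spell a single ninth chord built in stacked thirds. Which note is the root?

E#

Arranged so that each adjacent pair is a third by letter name: E# – G## – B – D# – F##.
The bottom of that stack, E#, is the root (this is E# dominant ninth flat five).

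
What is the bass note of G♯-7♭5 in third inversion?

G♯-7♭5 = G♯–B–D–F♯. Third inversion → seventh in the bass = F♯.

F♯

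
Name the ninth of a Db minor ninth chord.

Db minor ninth is built on D-flat; its 9th is a major 9th above the root.
A second above D uses the letter E, and the major 9th above D-flat is E-flat.

E-flat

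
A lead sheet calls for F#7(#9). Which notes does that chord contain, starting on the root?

F# – A# – C# – E – G##

Root F#, quality dominant seventh sharp nine:
root → F#
3rd (major 3rd) → A#
5th (perfect 5th) → C#
7th (minor 7th) → E
9th (augmented 9th) → G##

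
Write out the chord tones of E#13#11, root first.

E# G## B# D# F## A## C##

E#13#11 is a dominant thirteenth sharp eleven built on E#.
- root: E#
- major 3rd: G##
- perfect 5th: B#
- minor 7th: D#
- major 9th: F##
- augmented 11th: A##
- major 13th: C##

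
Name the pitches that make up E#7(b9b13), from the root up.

E#7(b9b13) is a dominant seventh flat nine flat thirteen built on E#.
root → E#
3rd (major 3rd) → G##
5th (perfect 5th) → B#
7th (minor 7th) → D#
9th (minor 9th) → F#
13th (minor 13th) → C#

E#, G##, B#, D#, F#, C#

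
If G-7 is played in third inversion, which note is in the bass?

F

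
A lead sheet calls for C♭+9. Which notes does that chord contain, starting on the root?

Cb Eb G Bbb Db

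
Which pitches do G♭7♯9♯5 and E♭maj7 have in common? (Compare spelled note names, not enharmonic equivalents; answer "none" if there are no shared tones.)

Bb – D

G♭7♯9♯5: Gb Bb D Fb A
E♭maj7: Eb G Bb D
Common to both → Bb, D.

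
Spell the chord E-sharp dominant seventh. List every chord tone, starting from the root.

E-sharp dominant seventh is a dominant seventh built on E-sharp.
root → E-sharp
3rd (major 3rd) → G-double-sharp
5th (perfect 5th) → B-sharp
7th (minor 7th) → D-sharp

E-sharp, G-double-sharp, B-sharp, D-sharp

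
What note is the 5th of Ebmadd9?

Root of Ebmadd9 = Eb. The 5th is a perfect 5th: Eb up a perfect 5th → Bb.

Bb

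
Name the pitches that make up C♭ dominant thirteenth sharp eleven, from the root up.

C-flat – E-flat – G-flat – B-double-flat – D-flat – F – A-flat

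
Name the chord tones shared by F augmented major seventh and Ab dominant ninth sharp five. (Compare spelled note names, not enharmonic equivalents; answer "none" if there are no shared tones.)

F augmented major seventh: F A C# E
Ab dominant ninth sharp five: Ab C E Gb Bb
Common to both → E.

E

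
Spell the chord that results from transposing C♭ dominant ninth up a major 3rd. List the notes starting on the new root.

A major 3rd up from Cb is Eb, so the new chord is Eb dominant ninth.
Root: Eb
Major 3rd (3rd): G
Perfect 5th (5th): Bb
Minor 7th (7th): Db
Major 9th (9th): F

Eb, G, Bb, Db, F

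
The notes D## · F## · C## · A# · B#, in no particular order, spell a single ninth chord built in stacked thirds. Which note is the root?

B#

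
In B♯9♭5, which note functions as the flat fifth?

B♯9♭5 is built on B#; its 5th is a diminished 5th above the root.
A fifth above B uses the letter F, and the diminished 5th above B# is F#.

F#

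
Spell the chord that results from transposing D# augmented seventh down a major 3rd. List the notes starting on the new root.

Transposed root: D-sharp → B (major 3rd down). So we spell B augmented seventh:
- root: B
- major 3rd: D-sharp
- augmented 5th: F-double-sharp
- minor 7th: A

B, D-sharp, F-double-sharp, A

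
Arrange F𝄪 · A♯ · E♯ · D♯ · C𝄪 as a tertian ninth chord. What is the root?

Stacking in thirds gives D♯ – F𝄪 – A♯ – C𝄪 – E♯, so D♯ is the root — D♯ major ninth.

D♯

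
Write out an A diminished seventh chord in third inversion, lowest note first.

In root position, A diminished seventh is A–C–Eb–Gb.
Third inversion puts the seventh (Gb) in the bass.

Gb, A, C, Eb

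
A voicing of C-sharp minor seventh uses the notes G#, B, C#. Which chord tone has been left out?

E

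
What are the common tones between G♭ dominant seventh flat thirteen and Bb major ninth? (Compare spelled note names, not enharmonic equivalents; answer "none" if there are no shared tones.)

B-flat

G♭ dominant seventh flat thirteen = G-flat, B-flat, D-flat, F-flat, E-double-flat.
Bb major ninth = B-flat, D, F, A, C.
Shared: B-flat.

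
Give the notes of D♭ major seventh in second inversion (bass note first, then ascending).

Ab – C – Db – F

D♭ major seventh = Db–F–Ab–C; second inversion → fifth (Ab) lowest.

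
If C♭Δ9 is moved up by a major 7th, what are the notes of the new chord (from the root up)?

Bb, D, F, A, C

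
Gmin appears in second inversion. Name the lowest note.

Gmin in root position is G–B♭–D.
Second inversion places the fifth in the bass, which is D.

D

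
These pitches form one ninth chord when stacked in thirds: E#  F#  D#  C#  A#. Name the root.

D#

Arranged so that each adjacent pair is a third by letter name: D# – F# – A# – C# – E#.
The bottom of that stack, D#, is the root (this is D# minor ninth).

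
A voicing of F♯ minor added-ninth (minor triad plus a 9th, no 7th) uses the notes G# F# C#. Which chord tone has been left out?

A

The full F♯ minor added-ninth chord is F#, A, C#, G#.
Comparing with the voicing, the minor 3rd (3rd) — A — is absent.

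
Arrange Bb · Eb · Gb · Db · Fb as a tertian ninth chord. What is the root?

Eb

Stacking in thirds gives Eb – Gb – Bb – Db – Fb, so Eb is the root — Eb minor seventh flat nine.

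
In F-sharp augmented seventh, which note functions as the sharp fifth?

C-double-sharp

F-sharp augmented seventh is built on F-sharp; its 5th is an augmented 5th above the root.
A fifth above F uses the letter C, and the augmented 5th above F-sharp is C-double-sharp.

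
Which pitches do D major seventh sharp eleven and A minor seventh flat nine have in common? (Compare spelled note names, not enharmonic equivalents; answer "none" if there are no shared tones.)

D major seventh sharp eleven: D F-sharp A C-sharp G-sharp
A minor seventh flat nine: A C E G B-flat
Common to both → A.

A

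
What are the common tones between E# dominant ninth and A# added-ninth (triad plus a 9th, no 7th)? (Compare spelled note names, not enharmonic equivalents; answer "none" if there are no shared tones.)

E# dominant ninth: E♯ G𝄪 B♯ D♯ F𝄪
A# added-ninth: A♯ C𝄪 E♯ B♯
Common to both → E♯, B♯.

E♯, B♯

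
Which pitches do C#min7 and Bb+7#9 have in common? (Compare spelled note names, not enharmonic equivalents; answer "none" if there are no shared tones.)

C#

C#min7 = C#, E, G#, B.
Bb+7#9 = Bb, D, F#, Ab, C#.
Shared: C#.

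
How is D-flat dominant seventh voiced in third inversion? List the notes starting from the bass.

Cb Db F Ab

D-flat dominant seventh = Db–F–Ab–Cb; third inversion → seventh (Cb) lowest.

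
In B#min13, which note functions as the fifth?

Root of B#min13 = B#. The 5th is a perfect 5th: B# up a perfect 5th → F##.

F##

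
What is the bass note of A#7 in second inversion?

E#

A#7 = A#–C##–E#–G#. Second inversion → fifth in the bass = E#.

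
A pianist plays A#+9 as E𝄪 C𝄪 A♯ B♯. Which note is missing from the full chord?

G♯

A#+9 = A♯, C𝄪, E𝄪, G♯, B♯. The voicing lacks the 7th (minor 7th), G♯.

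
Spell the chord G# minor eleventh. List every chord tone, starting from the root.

Root G-sharp, quality minor eleventh:
Root: G-sharp
Minor 3rd (3rd): B
Perfect 5th (5th): D-sharp
Minor 7th (7th): F-sharp
Major 9th (9th): A-sharp
Perfect 11th (11th): C-sharp

G-sharp, B, D-sharp, F-sharp, A-sharp, C-sharp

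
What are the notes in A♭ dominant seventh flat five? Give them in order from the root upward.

A♭ dominant seventh flat five: dominant seventh flat five on Ab.
- root: Ab
- major 3rd: C
- diminished 5th: Ebb
- minor 7th: Gb

Ab, C, Ebb, Gb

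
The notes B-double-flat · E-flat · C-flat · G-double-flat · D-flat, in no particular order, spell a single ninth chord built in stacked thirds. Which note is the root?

Stacking in thirds gives C-flat – E-flat – G-double-flat – B-double-flat – D-flat, so C-flat is the root — C-flat dominant ninth flat five.

C-flat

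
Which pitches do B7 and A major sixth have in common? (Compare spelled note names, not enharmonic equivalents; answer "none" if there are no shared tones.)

B7: B D# F# A
A major sixth: A C# E F#
Common to both → F#, A.

F#, A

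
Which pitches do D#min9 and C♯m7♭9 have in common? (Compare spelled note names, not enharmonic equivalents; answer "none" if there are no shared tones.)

D#min9: D# F# A# C# E#
C♯m7♭9: C# E G# B D
Common to both → C#.

C#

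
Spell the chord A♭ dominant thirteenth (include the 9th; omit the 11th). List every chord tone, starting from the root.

A♭ dominant thirteenth is a dominant thirteenth built on A♭.
root → A♭
3rd (major 3rd) → C
5th (perfect 5th) → E♭
7th (minor 7th) → G♭
9th (major 9th) → B♭
13th (major 13th) → F

A♭ C E♭ G♭ B♭ F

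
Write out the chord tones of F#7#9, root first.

Root F#, quality dominant seventh sharp nine:
- root: F#
- major 3rd: A#
- perfect 5th: C#
- minor 7th: E
- augmented 9th: G##

F#, A#, C#, E, G##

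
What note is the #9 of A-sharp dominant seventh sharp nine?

B##

Root of A-sharp dominant seventh sharp nine = A#. The 9th is an augmented 9th: A# up an augmented 9th → B##.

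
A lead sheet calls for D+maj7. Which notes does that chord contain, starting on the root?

Root D, quality augmented major seventh:
- root: D
- major 3rd: F#
- augmented 5th: A#
- major 7th: C#

D F# A# C#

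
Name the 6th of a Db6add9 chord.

B♭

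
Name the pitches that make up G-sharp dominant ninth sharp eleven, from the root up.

Root G-sharp, quality dominant ninth sharp eleven:
root → G-sharp
3rd (major 3rd) → B-sharp
5th (perfect 5th) → D-sharp
7th (minor 7th) → F-sharp
9th (major 9th) → A-sharp
11th (augmented 11th) → C-double-sharp

G-sharp, B-sharp, D-sharp, F-sharp, A-sharp, C-double-sharp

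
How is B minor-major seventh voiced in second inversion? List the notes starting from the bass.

B minor-major seventh = B–D–F-sharp–A-sharp; second inversion → fifth (F-sharp) lowest.

F-sharp  A-sharp  B  D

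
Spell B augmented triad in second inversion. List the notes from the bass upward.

F𝄪, B, D♯

B augmented triad = B–D♯–F𝄪; second inversion → fifth (F𝄪) lowest.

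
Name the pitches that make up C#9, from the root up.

C# – E# – G# – B – D#

Root C#, quality dominant ninth:
- root: C#
- major 3rd: E#
- perfect 5th: G#
- minor 7th: B
- major 9th: D#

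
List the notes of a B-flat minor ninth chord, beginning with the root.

Root B-flat, quality minor ninth:
B-flat — root
D-flat — minor 3rd
F — perfect 5th
A-flat — minor 7th
C — major 9th

B-flat – D-flat – F – A-flat – C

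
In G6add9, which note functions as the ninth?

A

Root of G6add9 = G. The 9th is a major 9th: G up a major 9th → A.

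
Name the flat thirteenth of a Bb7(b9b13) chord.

Gb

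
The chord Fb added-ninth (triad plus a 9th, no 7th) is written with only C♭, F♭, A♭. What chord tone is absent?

Fb added-ninth = F♭, A♭, C♭, G♭. The voicing lacks the 9th (major 9th), G♭.

G♭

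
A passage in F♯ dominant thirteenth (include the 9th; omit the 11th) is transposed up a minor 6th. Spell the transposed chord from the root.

Transposed root: F# → D (minor 6th up). So we spell D dominant thirteenth:
root → D
3rd (major 3rd) → F#
5th (perfect 5th) → A
7th (minor 7th) → C
9th (major 9th) → E
13th (major 13th) → B

D, F#, A, C, E, B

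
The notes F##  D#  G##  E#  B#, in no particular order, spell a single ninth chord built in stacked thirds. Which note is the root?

E#

Stacking in thirds gives E# – G## – B# – D# – F##, so E# is the root — E# dominant ninth.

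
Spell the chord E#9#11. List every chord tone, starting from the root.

E# – G## – B# – D# – F## – A##

Root E#, quality dominant ninth sharp eleven:
E# — root
G## — major 3rd
B# — perfect 5th
D# — minor 7th
F## — major 9th
A## — augmented 11th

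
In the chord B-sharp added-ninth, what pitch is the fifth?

Root of B-sharp added-ninth = B♯. The 5th is a perfect 5th: B♯ up a perfect 5th → F𝄪.

F𝄪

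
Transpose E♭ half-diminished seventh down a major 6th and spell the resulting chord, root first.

G-flat B-double-flat D-double-flat F-flat

E-flat down a major 6th → G-flat. New chord: G-flat half-diminished seventh.
Root: G-flat
Minor 3rd (3rd): B-double-flat
Diminished 5th (5th): D-double-flat
Minor 7th (7th): F-flat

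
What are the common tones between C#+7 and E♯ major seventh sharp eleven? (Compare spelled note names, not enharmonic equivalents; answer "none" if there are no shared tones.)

C#+7: C# E# G## B
E♯ major seventh sharp eleven: E# G## B# D## A##
Common to both → E#, G##.

E# G##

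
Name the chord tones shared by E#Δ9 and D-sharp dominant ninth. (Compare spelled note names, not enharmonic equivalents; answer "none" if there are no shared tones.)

E#Δ9 = E#, G##, B#, D##, F##.
D-sharp dominant ninth = D#, F##, A#, C#, E#.
Shared: E#, F##.

E# – F##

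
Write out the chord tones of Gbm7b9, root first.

Root Gb, quality minor seventh flat nine:
Gb — root
Bbb — minor 3rd
Db — perfect 5th
Fb — minor 7th
Abb — minor 9th

Gb, Bbb, Db, Fb, Abb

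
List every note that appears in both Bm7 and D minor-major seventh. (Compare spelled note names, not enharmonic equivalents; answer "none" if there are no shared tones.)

Bm7 = B, D, F#, A.
D minor-major seventh = D, F, A, C#.
Shared: D, A.

D  A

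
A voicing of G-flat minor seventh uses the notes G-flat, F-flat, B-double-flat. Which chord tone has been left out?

The full G-flat minor seventh chord is G-flat, B-double-flat, D-flat, F-flat.
Comparing with the voicing, the perfect 5th (5th) — D-flat — is absent.

D-flat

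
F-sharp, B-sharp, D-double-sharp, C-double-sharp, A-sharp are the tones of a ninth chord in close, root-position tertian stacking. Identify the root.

Arranged so that each adjacent pair is a third by letter name: B-sharp – D-double-sharp – F-sharp – A-sharp – C-double-sharp.
The bottom of that stack, B-sharp, is the root (this is B-sharp dominant ninth flat five).

B-sharp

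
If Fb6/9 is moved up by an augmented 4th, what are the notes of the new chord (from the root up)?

B♭, D, F, G, C

F♭ up an augmented 4th → B♭. New chord: B♭ six-nine.
- root: B♭
- major 3rd: D
- perfect 5th: F
- major 6th: G
- major 9th: C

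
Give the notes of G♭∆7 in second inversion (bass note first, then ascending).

In root position, G♭∆7 is G♭–B♭–D♭–F.
Second inversion puts the fifth (D♭) in the bass.

D♭ – F – G♭ – B♭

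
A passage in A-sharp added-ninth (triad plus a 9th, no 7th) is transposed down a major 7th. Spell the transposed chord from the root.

B, D-sharp, F-sharp, C-sharp

Transposed root: A-sharp → B (major 7th down). So we spell B added-ninth:
- root: B
- major 3rd: D-sharp
- perfect 5th: F-sharp
- major 9th: C-sharp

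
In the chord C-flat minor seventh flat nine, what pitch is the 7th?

C-flat minor seventh flat nine is built on C-flat; its 7th is a minor 7th above the root.
A seventh above C uses the letter B, and the minor 7th above C-flat is B-double-flat.

B-double-flat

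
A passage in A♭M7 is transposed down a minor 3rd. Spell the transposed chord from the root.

F, A, C, E

A minor 3rd down from A♭ is F, so the new chord is F major seventh.
F — root
A — major 3rd
C — perfect 5th
E — major 7th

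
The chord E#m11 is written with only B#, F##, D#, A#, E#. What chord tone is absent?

G#

E#m11 = E#, G#, B#, D#, F##, A#. The voicing lacks the 3rd (minor 3rd), G#.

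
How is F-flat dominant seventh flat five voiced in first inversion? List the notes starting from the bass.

In root position, F-flat dominant seventh flat five is F-flat–A-flat–C-double-flat–E-double-flat.
First inversion puts the third (A-flat) in the bass.

A-flat – C-double-flat – E-double-flat – F-flat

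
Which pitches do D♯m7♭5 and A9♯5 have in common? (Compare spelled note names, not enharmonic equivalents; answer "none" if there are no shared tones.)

A – C#

D♯m7♭5: D# F# A C#
A9♯5: A C# E# G B
Common to both → A, C#.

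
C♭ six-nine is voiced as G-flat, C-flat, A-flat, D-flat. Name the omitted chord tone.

E-flat

The full C♭ six-nine chord is C-flat, E-flat, G-flat, A-flat, D-flat.
Comparing with the voicing, the major 3rd (3rd) — E-flat — is absent.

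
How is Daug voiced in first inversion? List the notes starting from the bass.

F# A# D

In root position, Daug is D–F#–A#.
First inversion puts the third (F#) in the bass.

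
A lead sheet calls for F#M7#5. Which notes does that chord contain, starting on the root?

F#, A#, C##, E#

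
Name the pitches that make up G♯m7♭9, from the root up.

G# – B – D# – F# – A

G♯m7♭9: minor seventh flat nine on G#.
- root: G#
- minor 3rd: B
- perfect 5th: D#
- minor 7th: F#
- minor 9th: A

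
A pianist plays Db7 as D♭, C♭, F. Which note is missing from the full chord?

A♭

Db7 = D♭, F, A♭, C♭. The voicing lacks the 5th (perfect 5th), A♭.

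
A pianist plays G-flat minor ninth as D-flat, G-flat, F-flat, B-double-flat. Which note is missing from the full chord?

A-flat

G-flat minor ninth = G-flat, B-double-flat, D-flat, F-flat, A-flat. The voicing lacks the 9th (major 9th), A-flat.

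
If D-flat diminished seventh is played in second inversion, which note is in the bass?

A-double-flat

D-flat diminished seventh = D-flat–F-flat–A-double-flat–C-double-flat. Second inversion → fifth in the bass = A-double-flat.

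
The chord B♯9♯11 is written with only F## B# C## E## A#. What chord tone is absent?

D##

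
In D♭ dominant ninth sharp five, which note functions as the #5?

D♭ dominant ninth sharp five is built on Db; its 5th is an augmented 5th above the root.
A fifth above D uses the letter A, and the augmented 5th above Db is A.

A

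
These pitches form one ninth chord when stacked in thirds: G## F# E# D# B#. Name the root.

E#

Arranged so that each adjacent pair is a third by letter name: E# – G## – B# – D# – F#.
The bottom of that stack, E#, is the root (this is E# dominant seventh flat nine).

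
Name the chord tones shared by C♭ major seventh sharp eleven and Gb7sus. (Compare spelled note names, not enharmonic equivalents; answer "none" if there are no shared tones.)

C♭ – G♭

C♭ major seventh sharp eleven = C♭, E♭, G♭, B♭, F.
Gb7sus = G♭, C♭, D♭, F♭.
Shared: C♭, G♭.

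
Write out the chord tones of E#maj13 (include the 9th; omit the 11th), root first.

E#maj13 is a major thirteenth built on E#.
root → E#
3rd (major 3rd) → G##
5th (perfect 5th) → B#
7th (major 7th) → D##
9th (major 9th) → F##
13th (major 13th) → C##

E#  G##  B#  D##  F##  C##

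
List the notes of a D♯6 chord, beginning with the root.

D♯, F𝄪, A♯, B♯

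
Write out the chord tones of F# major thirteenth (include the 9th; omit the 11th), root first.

F-sharp, A-sharp, C-sharp, E-sharp, G-sharp, D-sharp

F# major thirteenth is a major thirteenth built on F-sharp.
root → F-sharp
3rd (major 3rd) → A-sharp
5th (perfect 5th) → C-sharp
7th (major 7th) → E-sharp
9th (major 9th) → G-sharp
13th (major 13th) → D-sharp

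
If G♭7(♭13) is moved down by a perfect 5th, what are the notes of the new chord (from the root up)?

Cb – Eb – Gb – Bbb – Abb

Transposed root: Gb → Cb (perfect 5th down). So we spell Cb dominant seventh flat thirteen:
Cb — root
Eb — major 3rd
Gb — perfect 5th
Bbb — minor 7th
Abb — minor 13th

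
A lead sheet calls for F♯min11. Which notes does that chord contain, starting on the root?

F# A C# E G# B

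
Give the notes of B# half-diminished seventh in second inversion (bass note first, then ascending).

F-sharp A-sharp B-sharp D-sharp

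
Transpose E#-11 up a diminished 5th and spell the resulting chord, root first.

A diminished 5th up from E# is B, so the new chord is B minor eleventh.
- root: B
- minor 3rd: D
- perfect 5th: F#
- minor 7th: A
- major 9th: C#
- perfect 11th: E

B  D  F#  A  C#  E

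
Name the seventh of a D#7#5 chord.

D#7#5 is built on D#; its 7th is a minor 7th above the root.
A seventh above D uses the letter C, and the minor 7th above D# is C#.

C#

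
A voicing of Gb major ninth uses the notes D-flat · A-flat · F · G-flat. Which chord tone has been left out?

B-flat

The full Gb major ninth chord is G-flat, B-flat, D-flat, F, A-flat.
Comparing with the voicing, the major 3rd (3rd) — B-flat — is absent.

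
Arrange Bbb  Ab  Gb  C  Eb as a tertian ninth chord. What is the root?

Ab

Stacking in thirds gives Ab – C – Eb – Gb – Bbb, so Ab is the root — Ab dominant seventh flat nine.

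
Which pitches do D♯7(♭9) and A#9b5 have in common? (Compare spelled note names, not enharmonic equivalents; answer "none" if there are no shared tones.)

A#, E

D♯7(♭9): D# F## A# C# E
A#9b5: A# C## E G# B#
Common to both → A#, E.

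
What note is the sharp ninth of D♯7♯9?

E##

Root of D♯7♯9 = D#. The 9th is an augmented 9th: D# up an augmented 9th → E##.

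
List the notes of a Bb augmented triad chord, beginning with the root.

Bb, D, F#

Root Bb, quality augmented triad:
Root: Bb
Major 3rd (3rd): D
Augmented 5th (5th): F#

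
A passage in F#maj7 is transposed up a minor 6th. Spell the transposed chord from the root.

D, F#, A, C#

F# up a minor 6th → D. New chord: D major seventh.
Root: D
Major 3rd (3rd): F#
Perfect 5th (5th): A
Major 7th (7th): C#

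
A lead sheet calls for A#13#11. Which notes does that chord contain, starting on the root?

A#13#11 is a dominant thirteenth sharp eleven built on A#.
- root: A#
- major 3rd: C##
- perfect 5th: E#
- minor 7th: G#
- major 9th: B#
- augmented 11th: D##
- major 13th: F##

A#  C##  E#  G#  B#  D##  F##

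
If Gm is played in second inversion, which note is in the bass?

Gm in root position is G–Bb–D.
Second inversion places the fifth in the bass, which is D.

D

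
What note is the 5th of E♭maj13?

Bb

E♭maj13 is built on Eb; its 5th is a perfect 5th above the root.
A fifth above E uses the letter B, and the perfect 5th above Eb is Bb.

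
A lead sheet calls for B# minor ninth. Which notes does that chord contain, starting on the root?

B# minor ninth: minor ninth on B-sharp.
root → B-sharp
3rd (minor 3rd) → D-sharp
5th (perfect 5th) → F-double-sharp
7th (minor 7th) → A-sharp
9th (major 9th) → C-double-sharp

B-sharp – D-sharp – F-double-sharp – A-sharp – C-double-sharp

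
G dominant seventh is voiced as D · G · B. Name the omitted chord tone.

F

The full G dominant seventh chord is G, B, D, F.
Comparing with the voicing, the minor 7th (7th) — F — is absent.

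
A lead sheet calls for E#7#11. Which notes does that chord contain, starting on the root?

E#7#11: dominant seventh sharp eleven on E#.
- root: E#
- major 3rd: G##
- perfect 5th: B#
- minor 7th: D#
- augmented 11th: A##

E#, G##, B#, D#, A##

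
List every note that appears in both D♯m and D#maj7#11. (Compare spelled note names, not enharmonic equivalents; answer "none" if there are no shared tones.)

D♯m: D# F# A#
D#maj7#11: D# F## A# C## G##
Common to both → D#, A#.

D# – A#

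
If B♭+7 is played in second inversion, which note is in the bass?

F#

B♭+7 = Bb–D–F#–Ab. Second inversion → fifth in the bass = F#.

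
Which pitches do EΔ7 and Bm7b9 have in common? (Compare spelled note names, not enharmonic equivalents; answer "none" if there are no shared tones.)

B

EΔ7: E G# B D#
Bm7b9: B D F# A C
Common to both → B.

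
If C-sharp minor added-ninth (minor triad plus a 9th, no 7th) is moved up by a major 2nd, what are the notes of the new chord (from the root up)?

Transposed root: C# → D# (major 2nd up). So we spell D# minor added-ninth:
D# — root
F# — minor 3rd
A# — perfect 5th
E# — major 9th

D#  F#  A#  E#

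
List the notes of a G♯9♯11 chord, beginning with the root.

G#, B#, D#, F#, A#, C##

G♯9♯11 is a dominant ninth sharp eleven built on G#.
- root: G#
- major 3rd: B#
- perfect 5th: D#
- minor 7th: F#
- major 9th: A#
- augmented 11th: C##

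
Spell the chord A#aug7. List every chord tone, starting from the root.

A# C## E## G#

A#aug7 is an augmented seventh built on A#.
root → A#
3rd (major 3rd) → C##
5th (augmented 5th) → E##
7th (minor 7th) → G#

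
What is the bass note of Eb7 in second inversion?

B♭

Eb7 = E♭–G–B♭–D♭. Second inversion → fifth in the bass = B♭.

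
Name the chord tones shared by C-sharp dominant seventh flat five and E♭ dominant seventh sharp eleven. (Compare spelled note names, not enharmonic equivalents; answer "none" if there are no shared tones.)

C-sharp dominant seventh flat five: C-sharp E-sharp G B
E♭ dominant seventh sharp eleven: E-flat G B-flat D-flat A
Common to both → G.

G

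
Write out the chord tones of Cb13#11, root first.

Cb  Eb  Gb  Bbb  Db  F  Ab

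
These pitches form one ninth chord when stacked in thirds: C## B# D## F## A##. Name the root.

Stacking in thirds gives B# – D## – F## – A## – C##, so B# is the root — B# major ninth.

B#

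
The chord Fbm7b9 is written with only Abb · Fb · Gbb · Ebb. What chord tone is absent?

Cb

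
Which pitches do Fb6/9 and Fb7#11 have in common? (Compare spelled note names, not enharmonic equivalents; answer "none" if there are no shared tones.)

F♭  A♭  C♭

Fb6/9 = F♭, A♭, C♭, D♭, G♭.
Fb7#11 = F♭, A♭, C♭, E𝄫, B♭.
Shared: F♭, A♭, C♭.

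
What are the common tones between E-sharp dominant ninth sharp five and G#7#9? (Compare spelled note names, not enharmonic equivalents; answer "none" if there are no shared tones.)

D#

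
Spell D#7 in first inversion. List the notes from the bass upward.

F##, A#, C#, D#

D#7 = D#–F##–A#–C#; first inversion → third (F##) lowest.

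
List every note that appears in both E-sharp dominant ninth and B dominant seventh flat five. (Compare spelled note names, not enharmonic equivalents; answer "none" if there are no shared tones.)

E-sharp dominant ninth = E-sharp, G-double-sharp, B-sharp, D-sharp, F-double-sharp.
B dominant seventh flat five = B, D-sharp, F, A.
Shared: D-sharp.

D-sharp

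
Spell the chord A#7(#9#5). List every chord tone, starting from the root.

Root A#, quality dominant seventh sharp nine sharp five:
Root: A#
Major 3rd (3rd): C##
Augmented 5th (5th): E##
Minor 7th (7th): G#
Augmented 9th (9th): B##

A#  C##  E##  G#  B##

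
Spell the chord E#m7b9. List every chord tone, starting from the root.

Root E♯, quality minor seventh flat nine:
root → E♯
3rd (minor 3rd) → G♯
5th (perfect 5th) → B♯
7th (minor 7th) → D♯
9th (minor 9th) → F♯

E♯, G♯, B♯, D♯, F♯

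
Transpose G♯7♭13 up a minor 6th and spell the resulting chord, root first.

E G♯ B D C

A minor 6th up from G♯ is E, so the new chord is E dominant seventh flat thirteen.
Root: E
Major 3rd (3rd): G♯
Perfect 5th (5th): B
Minor 7th (7th): D
Minor 13th (13th): C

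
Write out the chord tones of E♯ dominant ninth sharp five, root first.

Root E-sharp, quality dominant ninth sharp five:
Root: E-sharp
Major 3rd (3rd): G-double-sharp
Augmented 5th (5th): B-double-sharp
Minor 7th (7th): D-sharp
Major 9th (9th): F-double-sharp

E-sharp, G-double-sharp, B-double-sharp, D-sharp, F-double-sharp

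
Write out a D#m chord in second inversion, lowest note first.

A# D# F#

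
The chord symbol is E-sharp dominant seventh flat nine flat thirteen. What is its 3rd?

Root of E-sharp dominant seventh flat nine flat thirteen = E#. The 3rd is a major 3rd: E# up a major 3rd → G##.

G##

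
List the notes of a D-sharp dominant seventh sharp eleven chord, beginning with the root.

D-sharp dominant seventh sharp eleven: dominant seventh sharp eleven on D#.
D# — root
F## — major 3rd
A# — perfect 5th
C# — minor 7th
G## — augmented 11th

D#, F##, A#, C#, G##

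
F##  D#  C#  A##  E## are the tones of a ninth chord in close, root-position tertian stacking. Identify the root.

Arranged so that each adjacent pair is a third by letter name: D# – F## – A## – C# – E##.
The bottom of that stack, D#, is the root (this is D# dominant seventh sharp nine sharp five).

D#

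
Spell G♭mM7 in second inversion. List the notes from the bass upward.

G♭mM7 = Gb–Bbb–Db–F; second inversion → fifth (Db) lowest.

Db  F  Gb  Bbb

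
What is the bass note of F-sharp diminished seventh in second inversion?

C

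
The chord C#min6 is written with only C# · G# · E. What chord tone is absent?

A#

C#min6 = C#, E, G#, A#. The voicing lacks the 6th (major 6th), A#.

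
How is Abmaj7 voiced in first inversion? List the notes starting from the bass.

Abmaj7 = Ab–C–Eb–G; first inversion → third (C) lowest.

C, Eb, G, Ab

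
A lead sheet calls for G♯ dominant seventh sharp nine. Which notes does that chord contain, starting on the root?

G#  B#  D#  F#  A##

G♯ dominant seventh sharp nine is a dominant seventh sharp nine built on G#.
root → G#
3rd (major 3rd) → B#
5th (perfect 5th) → D#
7th (minor 7th) → F#
9th (augmented 9th) → A##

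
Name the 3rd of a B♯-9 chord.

Root of B♯-9 = B#. The 3rd is a minor 3rd: B# up a minor 3rd → D#.

D#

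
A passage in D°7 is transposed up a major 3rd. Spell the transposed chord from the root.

F#, A, C, Eb

Transposed root: D → F# (major 3rd up). So we spell F# diminished seventh:
- root: F#
- minor 3rd: A
- diminished 5th: C
- diminished 7th: Eb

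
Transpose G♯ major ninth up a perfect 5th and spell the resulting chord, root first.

D# – F## – A# – C## – E#

Transposed root: G# → D# (perfect 5th up). So we spell D# major ninth:
Root: D#
Major 3rd (3rd): F##
Perfect 5th (5th): A#
Major 7th (7th): C##
Major 9th (9th): E#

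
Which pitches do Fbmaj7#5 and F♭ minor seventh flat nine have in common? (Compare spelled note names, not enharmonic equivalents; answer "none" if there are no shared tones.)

Fb

Fbmaj7#5: Fb Ab C Eb
F♭ minor seventh flat nine: Fb Abb Cb Ebb Gbb
Common to both → Fb.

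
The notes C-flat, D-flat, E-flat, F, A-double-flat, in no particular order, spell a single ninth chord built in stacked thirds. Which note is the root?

D-flat

Stacking in thirds gives D-flat – F – A-double-flat – C-flat – E-flat, so D-flat is the root — D-flat dominant ninth flat five.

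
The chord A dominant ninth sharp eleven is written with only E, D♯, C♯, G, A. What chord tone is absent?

The full A dominant ninth sharp eleven chord is A, C♯, E, G, B, D♯.
Comparing with the voicing, the major 9th (9th) — B — is absent.

B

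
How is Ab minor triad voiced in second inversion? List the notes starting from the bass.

E-flat – A-flat – C-flat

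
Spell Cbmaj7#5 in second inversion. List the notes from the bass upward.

In root position, Cbmaj7#5 is Cb–Eb–G–Bb.
Second inversion puts the fifth (G) in the bass.

G, Bb, Cb, Eb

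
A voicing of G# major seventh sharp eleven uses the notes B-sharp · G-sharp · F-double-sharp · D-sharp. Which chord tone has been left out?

G# major seventh sharp eleven = G-sharp, B-sharp, D-sharp, F-double-sharp, C-double-sharp. The voicing lacks the 11th (augmented 11th), C-double-sharp.

C-double-sharp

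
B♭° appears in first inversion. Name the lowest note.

D♭

B♭° in root position is B♭–D♭–F♭.
First inversion places the third in the bass, which is D♭.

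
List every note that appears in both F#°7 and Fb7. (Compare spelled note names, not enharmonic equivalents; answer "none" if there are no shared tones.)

none

F#°7: F# A C Eb
Fb7: Fb Ab Cb Ebb
Common to both → none.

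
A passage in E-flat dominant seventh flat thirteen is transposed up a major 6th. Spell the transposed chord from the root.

Transposed root: E-flat → C (major 6th up). So we spell C dominant seventh flat thirteen:
- root: C
- major 3rd: E
- perfect 5th: G
- minor 7th: B-flat
- minor 13th: A-flat

C  E  G  B-flat  A-flat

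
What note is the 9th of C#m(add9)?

C#m(add9) is built on C#; its 9th is a major 9th above the root.
A second above C uses the letter D, and the major 9th above C# is D#.

D#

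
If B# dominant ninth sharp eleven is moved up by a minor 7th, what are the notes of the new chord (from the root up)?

Transposed root: B-sharp → A-sharp (minor 7th up). So we spell A-sharp dominant ninth sharp eleven:
A-sharp — root
C-double-sharp — major 3rd
E-sharp — perfect 5th
G-sharp — minor 7th
B-sharp — major 9th
D-double-sharp — augmented 11th

A-sharp, C-double-sharp, E-sharp, G-sharp, B-sharp, D-double-sharp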